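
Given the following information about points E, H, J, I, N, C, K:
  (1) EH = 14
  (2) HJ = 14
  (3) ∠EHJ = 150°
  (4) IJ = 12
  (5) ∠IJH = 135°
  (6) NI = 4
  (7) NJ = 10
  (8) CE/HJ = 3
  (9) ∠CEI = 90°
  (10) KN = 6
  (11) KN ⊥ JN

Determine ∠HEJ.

Step 1: By the law of cosines on triangle EHJ: EJ² = 14² + 14² − 2·14·14·cos(150°) = 731.48, so EJ ≈ 27.05.
Step 2: By the inverse law of cosines on triangle HEJ: cos(∠HEJ) = (14² + 27.05² − 14²) / (2·14·27.05) = 731.48/757.29 = 0.9659, so ∠HEJ = 15°.

Therefore, the measure of angle ∠HEJ = 15°.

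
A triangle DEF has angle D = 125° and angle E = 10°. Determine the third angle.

By the triangle angle sum property, the three interior angles of any triangle add up to 180°.
We know angle D = 125° and angle E = 10°, so their sum is 135°.
Therefore angle F = 180° - 135° = 45°.

45 degrees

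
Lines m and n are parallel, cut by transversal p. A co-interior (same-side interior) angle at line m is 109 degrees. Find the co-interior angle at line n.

Co-interior (same-side interior) angles are between the parallel lines on the same side of the transversal.
Unlike corresponding or alternate interior angles, they are supplementary rather than equal.
So the angle = 180 - 109 = 71 degrees.

71 degrees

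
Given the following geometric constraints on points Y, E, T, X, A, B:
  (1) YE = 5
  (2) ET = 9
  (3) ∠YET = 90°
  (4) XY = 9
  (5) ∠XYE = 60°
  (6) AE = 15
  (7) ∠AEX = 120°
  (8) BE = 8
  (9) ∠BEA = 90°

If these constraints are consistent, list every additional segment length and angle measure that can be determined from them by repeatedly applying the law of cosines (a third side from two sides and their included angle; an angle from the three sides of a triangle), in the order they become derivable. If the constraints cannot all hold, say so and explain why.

The constraints are consistent. Derivable facts, in order:
After 1 step:
- AB = 17
- EX = √61
- YT = √106
After 2 steps:
- XA ≈ 20.08
- ∠ABE = 61.93°
- ∠BAE = 28.07°
- ∠ETY = 29.05°
- ∠EXY = 33.67°
- ∠EYT = 60.95°
- ∠XEY = 86.33°
After 3 steps:
- ∠AXE = 40.31°
- ∠EAX = 19.69°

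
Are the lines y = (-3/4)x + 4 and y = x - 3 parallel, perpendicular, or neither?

Slope of line 1: m1 = -3/4
Slope of line 2: m2 = 1
m1 != m2 (-3/4 != 1), so not parallel.
m1 * m2 = (-3/4) * (1) = -3/4 != -1, so not perpendicular.
The lines are neither parallel nor perpendicular.

Neither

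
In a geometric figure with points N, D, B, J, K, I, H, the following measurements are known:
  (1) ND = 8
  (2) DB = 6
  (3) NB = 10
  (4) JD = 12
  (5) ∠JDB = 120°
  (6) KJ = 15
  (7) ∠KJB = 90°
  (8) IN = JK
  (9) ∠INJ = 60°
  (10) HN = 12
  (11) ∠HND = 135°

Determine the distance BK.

Step 1: By the law of cosines on triangle BDJ: BJ² = 6² + 12² − 2·6·12·cos(120°) = 252, so BJ = 6·√7.
Step 2: By the law of cosines on triangle BJK: BK² = (6·√7)² + 15² − 2·6·√7·15·cos(90°) = 477, so BK = 3·√53.

Therefore, the length of BK = 3·√53.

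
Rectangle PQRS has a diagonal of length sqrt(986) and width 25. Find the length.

b = sqrt(d^2 - a^2) = sqrt(986 - 625) = sqrt(361) = 19

19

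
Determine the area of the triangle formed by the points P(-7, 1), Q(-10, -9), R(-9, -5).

Using the Shoelace formula for a triangle:
Area = (1/2)|x0(y1 - y2) + x1(y2 - y0) + x2(y0 - y1)|
Area = (1/2)|-7(-9 - -5) + -10(-5 - 1) + -9(1 - -9)|
Area = (1/2)|28 + 60 + -90|
Area = (1/2)|-2|
Area = (1/2)(2)
Area = 1

1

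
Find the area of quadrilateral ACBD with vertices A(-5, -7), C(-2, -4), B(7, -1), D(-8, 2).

Using the Shoelace formula for a quadrilateral (vertices in order):
Area = (1/2)|sum of (x_i * y_(i+1) - x_(i+1) * y_i)|
Terms: (-5*-4 - -2*-7) = 6, (-2*-1 - 7*-4) = 30, (7*2 - -8*-1) = 6, (-8*-7 - -5*2) = 66
Sum = 108
Area = (1/2)(108) = 54

54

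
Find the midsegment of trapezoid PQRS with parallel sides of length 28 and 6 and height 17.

midsegment = (28 + 6) / 2 = 34 / 2 = 17

17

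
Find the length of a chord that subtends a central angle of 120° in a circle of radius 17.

Chord = 2(17) sin(60°) = 17*sqrt(3)

17*sqrt(3)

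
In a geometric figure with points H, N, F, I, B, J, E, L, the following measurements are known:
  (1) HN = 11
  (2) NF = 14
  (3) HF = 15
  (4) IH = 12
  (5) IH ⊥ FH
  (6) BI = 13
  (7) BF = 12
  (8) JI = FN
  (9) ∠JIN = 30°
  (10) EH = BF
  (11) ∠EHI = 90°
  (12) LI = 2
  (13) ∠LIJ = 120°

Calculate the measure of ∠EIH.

From the given relations: EH = BF = 12.
Step 1: By the law of cosines on triangle IHE: IE² = 12² + 12² − 2·12·12·cos(90°) = 288, so IE = 12·√2.
Step 2: By the inverse law of cosines on triangle EIH: cos(∠EIH) = ((12·√2)² + 12² − 12²) / (2·12·√2·12) = 288/407.29 = 0.7071, so ∠EIH = 45°.

Therefore, the measure of angle ∠EIH = 45°.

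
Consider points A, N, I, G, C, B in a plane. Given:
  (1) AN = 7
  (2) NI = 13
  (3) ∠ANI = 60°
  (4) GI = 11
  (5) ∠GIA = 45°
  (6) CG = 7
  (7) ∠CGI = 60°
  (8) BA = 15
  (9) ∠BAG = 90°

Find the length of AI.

Step 1: By the law of cosines on triangle ANI: AI² = 7² + 13² − 2·7·13·cos(60°) = 127, so AI = √127.

Therefore, the length of AI = √127.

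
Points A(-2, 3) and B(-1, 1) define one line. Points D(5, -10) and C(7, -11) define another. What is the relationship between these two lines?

Slope of line 1: m1 = (1 - 3)/(-1 - -2) = -2/1 = -2
Slope of line 2: m2 = (-11 - -10)/(7 - 5) = -1/2 = -1/2
For parallel lines we need equal slopes: -2 != -1/2.
For perpendicular lines we need m1*m2 = -1: (-2)(-1/2) = 1 != -1.
Since neither condition holds, the lines are neither parallel nor perpendicular.

Neither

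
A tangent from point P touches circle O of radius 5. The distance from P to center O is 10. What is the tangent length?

tangent = √(d² - r²) = √(10² - 5²) = √(100 - 25) = √75 = 5*sqrt(3)

5*sqrt(3)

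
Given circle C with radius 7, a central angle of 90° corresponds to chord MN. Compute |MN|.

Chord length = 2r sin(θ/2)
= 2 × 7 × sin(90°/2)
= 2 × 7 × sin(45°)
= 7*sqrt(2)

7*sqrt(2)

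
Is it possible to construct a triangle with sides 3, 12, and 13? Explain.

For three segments to close into a triangle, no single side can be as long as the other two combined.
The longest side is 13, and 3 + 12 = 15 > 13.
A triangle can be formed.

Yes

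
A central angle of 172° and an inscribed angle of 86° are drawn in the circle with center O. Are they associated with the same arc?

By the inscribed angle theorem, if both angles subtend the same arc, the inscribed angle must be half the central angle.
Half of 172° = 86°, which equals the given inscribed angle of 86°.
Therefore, yes, they correspond to the same arc.

Yes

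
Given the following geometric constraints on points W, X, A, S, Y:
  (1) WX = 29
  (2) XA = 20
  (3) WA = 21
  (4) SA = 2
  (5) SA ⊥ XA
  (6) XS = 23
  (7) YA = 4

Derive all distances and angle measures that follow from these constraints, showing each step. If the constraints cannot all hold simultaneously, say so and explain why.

These constraints are not satisfiable: by the triangle inequality in triangle AXS, (2) XA = 20 and (4) SA = 2 force XS ≤ 20 + 2 = 22, but (6) says XS = 23. No planar figure meets all of them, so nothing further can be derived.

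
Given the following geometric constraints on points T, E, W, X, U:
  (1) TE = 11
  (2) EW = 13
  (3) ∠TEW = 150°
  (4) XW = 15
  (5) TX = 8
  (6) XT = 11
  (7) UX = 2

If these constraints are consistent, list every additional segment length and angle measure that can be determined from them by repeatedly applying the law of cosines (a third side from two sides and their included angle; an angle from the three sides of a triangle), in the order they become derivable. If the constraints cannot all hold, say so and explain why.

These constraints are not satisfiable: (6) XT = 11 and (5) TX = 8 assign two different lengths to the same segment. No planar figure meets all of them, so nothing further can be derived.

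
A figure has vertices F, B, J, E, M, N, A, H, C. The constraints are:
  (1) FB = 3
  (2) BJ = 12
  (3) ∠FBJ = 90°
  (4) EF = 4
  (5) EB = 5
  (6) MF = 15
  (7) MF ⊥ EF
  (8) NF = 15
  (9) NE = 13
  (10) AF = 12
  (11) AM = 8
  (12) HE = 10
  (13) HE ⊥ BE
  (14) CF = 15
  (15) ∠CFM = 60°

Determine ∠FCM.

Step 1: By the law of cosines on triangle CFM: CM² = 15² + 15² − 2·15·15·cos(60°) = 225, so CM = 15.
Step 2: By the inverse law of cosines on triangle FCM: cos(∠FCM) = (15² + 15² − 15²) / (2·15·15) = 225/450 = 0.5, so ∠FCM = 60°.

Therefore, the measure of angle ∠FCM = 60°.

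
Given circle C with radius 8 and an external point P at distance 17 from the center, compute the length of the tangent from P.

The tangent, radius, and line from the external point to the center form a right triangle.
The right angle is where the tangent meets the radius.
By the Pythagorean theorem: tangent² + 8² = 17²
tangent² = 289 - 64 = 225
tangent = 15

15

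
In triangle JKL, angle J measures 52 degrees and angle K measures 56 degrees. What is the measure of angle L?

The interior angles sum to 180°: angle L = 180 - 52 - 56 = 72°.
The triangle is acute (angles 52°, 56°, 72°).

72 degrees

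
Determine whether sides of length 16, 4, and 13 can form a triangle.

Check all three triangle inequalities:
16 + 4 = 20 > 13 ✓
16 + 13 = 29 > 4 ✓
4 + 13 = 17 > 16 ✓
All conditions hold, so these sides form a valid triangle.

Yes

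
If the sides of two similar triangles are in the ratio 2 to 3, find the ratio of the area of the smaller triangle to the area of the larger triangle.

The ratio of areas of similar triangles equals the square of the side ratio.
Side ratio = 2:3
Area ratio = (2/3)^2 = 4/9 = 4:9

4:9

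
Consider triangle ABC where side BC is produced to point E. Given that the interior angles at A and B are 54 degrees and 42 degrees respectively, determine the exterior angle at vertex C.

By the exterior angle theorem, an exterior angle of a triangle equals the sum of the two remote interior angles.
Exterior angle = angle A + angle B
Exterior angle = 54 + 42 = 96 degrees

96 degrees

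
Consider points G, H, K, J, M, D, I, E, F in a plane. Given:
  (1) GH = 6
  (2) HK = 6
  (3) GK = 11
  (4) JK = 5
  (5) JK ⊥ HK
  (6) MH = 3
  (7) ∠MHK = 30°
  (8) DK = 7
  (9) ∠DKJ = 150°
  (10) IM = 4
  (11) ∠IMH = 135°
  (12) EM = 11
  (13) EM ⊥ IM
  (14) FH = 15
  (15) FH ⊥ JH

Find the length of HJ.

Step 1: By the law of cosines on triangle HKJ: HJ² = 6² + 5² − 2·6·5·cos(90°) = 61, so HJ = √61.

Therefore, the length of HJ = √61.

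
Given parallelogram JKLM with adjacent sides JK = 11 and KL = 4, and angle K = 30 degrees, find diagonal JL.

The diagonal of a parallelogram can be found by treating two adjacent sides and the diagonal as a triangle.
Applying the law of cosines with sides 11, 4 and included angle 30°:
d^2 = 121 + 16 - 88*cos(30°) = 137 - 44*sqrt(3)
d = sqrt(137 - 44*sqrt(3))

sqrt(137 - 44*sqrt(3))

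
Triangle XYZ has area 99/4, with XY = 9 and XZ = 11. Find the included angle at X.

sin(C) = 2 * 99/4 / (9 * 11) = 1/2, so C = arcsin(1/2) = 30°.
Since sin(180° - C) = sin(C), the obtuse angle 150° gives the same area, so C = 30° or C = 150°.

30° or 150°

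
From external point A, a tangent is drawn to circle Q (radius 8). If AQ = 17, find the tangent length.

tangent = √(d² - r²) = √(17² - 8²) = √(289 - 64) = √225 = 15

15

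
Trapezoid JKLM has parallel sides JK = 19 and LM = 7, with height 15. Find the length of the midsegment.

The midsegment of a trapezoid = (base1 + base2) / 2
midsegment = (19 + 7) / 2
midsegment = 26 / 2
midsegment = 13

13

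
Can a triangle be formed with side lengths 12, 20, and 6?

The longest side is 20. The other two sides sum to 6 + 12 = 18.
Since 18 ≤ 20, the two shorter sides cannot reach around to close the triangle.

No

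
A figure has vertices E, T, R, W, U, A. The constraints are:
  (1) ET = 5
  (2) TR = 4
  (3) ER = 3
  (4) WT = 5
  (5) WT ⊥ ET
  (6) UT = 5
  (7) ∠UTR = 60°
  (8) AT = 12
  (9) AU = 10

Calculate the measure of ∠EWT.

Step 1: By the law of cosines on triangle WTE: WE² = 5² + 5² − 2·5·5·cos(90°) = 50, so WE = 5·√2.
Step 2: By the inverse law of cosines on triangle EWT: cos(∠EWT) = ((5·√2)² + 5² − 5²) / (2·5·√2·5) = 50/70.71 = 0.7071, so ∠EWT = 45°.

Therefore, the measure of angle ∠EWT = 45°.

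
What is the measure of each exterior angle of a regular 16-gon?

Each exterior angle of a regular n-gon is 360 / n.
For n = 16: 360 / 16 = 45/2 degrees.

45/2 degrees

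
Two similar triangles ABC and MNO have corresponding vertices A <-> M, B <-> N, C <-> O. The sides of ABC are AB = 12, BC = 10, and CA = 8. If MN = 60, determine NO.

Since the triangles are similar, the ratio of corresponding sides is constant.
Scale factor k = MN / AB = 60 / 12 = 5
NO = k * BC = 5 * 10 = 50

50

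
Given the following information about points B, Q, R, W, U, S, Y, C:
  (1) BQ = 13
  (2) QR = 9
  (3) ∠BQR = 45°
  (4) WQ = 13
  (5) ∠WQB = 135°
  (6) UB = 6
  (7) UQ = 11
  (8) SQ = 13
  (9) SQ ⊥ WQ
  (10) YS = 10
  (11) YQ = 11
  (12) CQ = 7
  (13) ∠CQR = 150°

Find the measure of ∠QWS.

Step 1: By the law of cosines on triangle WQS: WS² = 13² + 13² − 2·13·13·cos(90°) = 338, so WS = 13·√2.
Step 2: By the inverse law of cosines on triangle QWS: cos(∠QWS) = (13² + (13·√2)² − 13²) / (2·13·13·√2) = 338/478 = 0.7071, so ∠QWS = 45°.

Therefore, the measure of angle ∠QWS = 45°.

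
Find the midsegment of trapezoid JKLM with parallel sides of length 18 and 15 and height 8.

The midsegment of a trapezoid = (base1 + base2) / 2
midsegment = (18 + 15) / 2
midsegment = 33 / 2
midsegment = 33/2

33/2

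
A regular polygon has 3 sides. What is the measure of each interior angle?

Each interior angle of a regular n-gon is (n - 2) * 180 / n.
For n = 3: (3 - 2) * 180 / 3 = 180/3 = 60 degrees.

60 degrees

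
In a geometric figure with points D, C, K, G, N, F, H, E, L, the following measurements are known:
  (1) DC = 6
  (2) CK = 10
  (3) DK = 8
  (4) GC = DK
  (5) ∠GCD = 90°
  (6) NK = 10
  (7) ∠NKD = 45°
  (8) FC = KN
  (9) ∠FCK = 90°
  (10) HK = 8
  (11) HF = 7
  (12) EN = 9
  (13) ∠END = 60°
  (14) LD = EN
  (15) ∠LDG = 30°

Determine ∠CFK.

From the given relations: FC = KN = 10.
Step 1: By the law of cosines on triangle FCK: FK² = 10² + 10² − 2·10·10·cos(90°) = 200, so FK = 10·√2.
Step 2: By the inverse law of cosines on triangle CFK: cos(∠CFK) = (10² + (10·√2)² − 10²) / (2·10·10·√2) = 200/282.84 = 0.7071, so ∠CFK = 45°.

Therefore, the measure of angle ∠CFK = 45°.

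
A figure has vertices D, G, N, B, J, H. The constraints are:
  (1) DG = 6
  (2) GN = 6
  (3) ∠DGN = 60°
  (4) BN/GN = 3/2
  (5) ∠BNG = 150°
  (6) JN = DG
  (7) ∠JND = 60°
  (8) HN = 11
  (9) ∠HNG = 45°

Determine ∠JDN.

From the given relations: JN = DG = 6.
Step 1: By the law of cosines on triangle DGN: DN² = 6² + 6² − 2·6·6·cos(60°) = 36, so DN = 6.
Step 2: By the law of cosines on triangle DNJ: DJ² = 6² + 6² − 2·6·6·cos(60°) = 36, so DJ = 6.
Step 3: By the inverse law of cosines on triangle JDN: cos(∠JDN) = (6² + 6² − 6²) / (2·6·6) = 36/72 = 0.5, so ∠JDN = 60°.

Therefore, the measure of angle ∠JDN = 60°.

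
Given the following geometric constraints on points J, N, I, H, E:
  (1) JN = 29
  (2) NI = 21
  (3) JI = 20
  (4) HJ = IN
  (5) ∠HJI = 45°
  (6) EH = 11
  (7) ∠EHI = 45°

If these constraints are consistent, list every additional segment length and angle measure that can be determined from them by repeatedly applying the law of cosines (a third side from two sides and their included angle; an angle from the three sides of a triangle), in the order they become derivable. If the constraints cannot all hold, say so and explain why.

The constraints are consistent. Derivable facts, in order:
After 1 step:
- IH ≈ 15.72
- ∠IJN = 46.4°
- ∠INJ = 43.6°
- ∠JIN = 90°
After 2 steps:
- IE ≈ 11.11
- ∠HIJ = 70.87°
- ∠IHJ = 64.13°
After 3 steps:
- ∠EIH = 44.41°
- ∠HEI = 90.59°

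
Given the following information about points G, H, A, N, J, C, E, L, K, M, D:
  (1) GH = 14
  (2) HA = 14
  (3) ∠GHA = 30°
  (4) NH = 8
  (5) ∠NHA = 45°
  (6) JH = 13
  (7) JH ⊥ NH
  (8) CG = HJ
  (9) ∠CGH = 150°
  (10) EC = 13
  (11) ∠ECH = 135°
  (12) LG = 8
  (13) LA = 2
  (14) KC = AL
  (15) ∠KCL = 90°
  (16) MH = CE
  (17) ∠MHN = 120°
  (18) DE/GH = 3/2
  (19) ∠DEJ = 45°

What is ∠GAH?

Step 1: By the law of cosines on triangle AHG: AG² = 14² + 14² − 2·14·14·cos(30°) = 52.52, so AG ≈ 7.25.
Step 2: By the inverse law of cosines on triangle GAH: cos(∠GAH) = (7.25² + 14² − 14²) / (2·7.25·14) = 52.52/202.91 = 0.2588, so ∠GAH = 75°.

Therefore, the measure of angle ∠GAH = 75°.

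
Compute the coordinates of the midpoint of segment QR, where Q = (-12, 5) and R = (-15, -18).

The midpoint is the average of the coordinates:
x: (-12 + -15)/2 = -27/2
y: (5 + -18)/2 = -13/2
Midpoint = (-27/2, -13/2)

(-27/2, -13/2)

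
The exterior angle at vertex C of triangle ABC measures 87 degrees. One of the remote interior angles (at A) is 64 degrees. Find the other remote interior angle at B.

angle B = 87 - 64 = 23 degrees (exterior angle theorem).

23 degrees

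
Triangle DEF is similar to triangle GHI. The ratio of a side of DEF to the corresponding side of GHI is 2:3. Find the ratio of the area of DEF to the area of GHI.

Area ratio = (side ratio)^2 = (2/3)^2 = 4:9.

4:9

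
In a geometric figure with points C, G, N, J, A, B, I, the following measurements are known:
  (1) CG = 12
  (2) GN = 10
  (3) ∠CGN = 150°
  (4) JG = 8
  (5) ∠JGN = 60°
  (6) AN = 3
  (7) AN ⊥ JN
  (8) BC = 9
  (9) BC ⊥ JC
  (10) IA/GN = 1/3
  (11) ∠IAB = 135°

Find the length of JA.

Step 1: By the law of cosines on triangle JGN: JN² = 8² + 10² − 2·8·10·cos(60°) = 84, so JN = 2·√21.
Step 2: By the law of cosines on triangle JNA: JA² = (2·√21)² + 3² − 2·2·√21·3·cos(90°) = 93, so JA = √93.

Therefore, the length of JA = √93.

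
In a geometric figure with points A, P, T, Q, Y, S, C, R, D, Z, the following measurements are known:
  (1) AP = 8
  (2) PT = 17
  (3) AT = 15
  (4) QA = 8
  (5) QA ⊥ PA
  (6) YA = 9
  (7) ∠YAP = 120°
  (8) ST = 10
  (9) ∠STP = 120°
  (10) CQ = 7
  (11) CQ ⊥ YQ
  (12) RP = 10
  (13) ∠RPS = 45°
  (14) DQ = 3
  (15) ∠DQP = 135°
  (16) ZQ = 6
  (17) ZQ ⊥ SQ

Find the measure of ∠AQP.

Step 1: By the law of cosines on triangle QAP: QP² = 8² + 8² − 2·8·8·cos(90°) = 128, so QP = 8·√2.
Step 2: By the inverse law of cosines on triangle AQP: cos(∠AQP) = (8² + (8·√2)² − 8²) / (2·8·8·√2) = 128/181.02 = 0.7071, so ∠AQP = 45°.

Therefore, the measure of angle ∠AQP = 45°.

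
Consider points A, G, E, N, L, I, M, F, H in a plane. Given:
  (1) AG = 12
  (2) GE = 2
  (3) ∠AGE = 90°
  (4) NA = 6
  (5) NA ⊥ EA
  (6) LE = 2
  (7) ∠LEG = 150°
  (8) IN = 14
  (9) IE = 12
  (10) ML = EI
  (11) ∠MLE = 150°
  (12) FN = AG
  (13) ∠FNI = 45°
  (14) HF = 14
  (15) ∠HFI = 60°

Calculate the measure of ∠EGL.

Step 1: By the law of cosines on triangle GEL: GL² = 2² + 2² − 2·2·2·cos(150°) = 14.93, so GL ≈ 3.86.
Step 2: By the inverse law of cosines on triangle EGL: cos(∠EGL) = (2² + 3.86² − 2²) / (2·2·3.86) = 14.93/15.45 = 0.9659, so ∠EGL = 15°.

Therefore, the measure of angle ∠EGL = 15°.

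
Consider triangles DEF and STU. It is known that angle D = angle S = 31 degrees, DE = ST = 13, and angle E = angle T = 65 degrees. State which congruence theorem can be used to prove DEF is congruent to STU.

The given information matches ASA: Two pairs of corresponding angles and the included side are equal (Angle-Side-Angle).

ASA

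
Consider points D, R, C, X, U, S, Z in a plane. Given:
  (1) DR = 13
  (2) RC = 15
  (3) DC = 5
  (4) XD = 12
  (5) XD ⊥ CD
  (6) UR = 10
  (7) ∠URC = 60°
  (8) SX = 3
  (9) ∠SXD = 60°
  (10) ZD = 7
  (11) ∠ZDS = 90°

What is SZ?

Step 1: By the law of cosines on triangle SXD: SD² = 3² + 12² − 2·3·12·cos(60°) = 117, so SD = 3·√13.
Step 2: By the law of cosines on triangle SDZ: SZ² = (3·√13)² + 7² − 2·3·√13·7·cos(90°) = 166, so SZ = √166.

Therefore, the length of SZ = √166.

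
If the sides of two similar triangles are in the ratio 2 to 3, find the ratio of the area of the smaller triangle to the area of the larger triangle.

Area ratio = (side ratio)^2 = (2/3)^2 = 4:9.

4:9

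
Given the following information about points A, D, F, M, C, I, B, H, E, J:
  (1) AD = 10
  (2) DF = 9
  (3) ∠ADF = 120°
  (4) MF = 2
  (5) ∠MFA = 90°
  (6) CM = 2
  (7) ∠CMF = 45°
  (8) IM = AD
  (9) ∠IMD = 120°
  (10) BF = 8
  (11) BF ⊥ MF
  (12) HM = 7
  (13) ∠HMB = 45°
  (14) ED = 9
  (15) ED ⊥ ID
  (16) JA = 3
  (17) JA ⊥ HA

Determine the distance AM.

Step 1: By the law of cosines on triangle FDA: FA² = 9² + 10² − 2·9·10·cos(120°) = 271, so FA ≈ 16.46.
Step 2: By the law of cosines on triangle AFM: AM² = 16.46² + 2² − 2·16.46·2·cos(90°) = 275, so AM = 5·√11.

Therefore, the length of AM = 5·√11.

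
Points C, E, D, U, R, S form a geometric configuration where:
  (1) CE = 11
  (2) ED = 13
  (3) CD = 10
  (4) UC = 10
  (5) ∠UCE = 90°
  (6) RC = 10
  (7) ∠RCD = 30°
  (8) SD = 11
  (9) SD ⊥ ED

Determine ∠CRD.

Step 1: By the law of cosines on triangle RCD: RD² = 10² + 10² − 2·10·10·cos(30°) = 26.79, so RD ≈ 5.18.
Step 2: By the inverse law of cosines on triangle CRD: cos(∠CRD) = (10² + 5.18² − 10²) / (2·10·5.18) = 26.79/103.53 = 0.2588, so ∠CRD = 75°.

Therefore, the measure of angle ∠CRD = 75°.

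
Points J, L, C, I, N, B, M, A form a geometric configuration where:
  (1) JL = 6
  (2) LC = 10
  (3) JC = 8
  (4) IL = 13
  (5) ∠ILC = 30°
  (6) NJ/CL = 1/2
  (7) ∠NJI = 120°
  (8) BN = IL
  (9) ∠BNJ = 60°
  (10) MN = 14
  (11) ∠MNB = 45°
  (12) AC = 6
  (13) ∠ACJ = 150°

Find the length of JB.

From the given relations: NJ = 1/2·CL = 1/2·10 = 5; BN = IL = 13.
Step 1: By the law of cosines on triangle JNB: JB² = 5² + 13² − 2·5·13·cos(60°) = 129, so JB = √129.

Therefore, the length of JB = √129.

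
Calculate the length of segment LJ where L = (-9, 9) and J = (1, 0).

The horizontal distance is |1 - -9| = 10 and the vertical distance is |0 - 9| = 9.
By the Pythagorean theorem, d = sqrt(10^2 + 9^2) = sqrt(181).

sqrt(181)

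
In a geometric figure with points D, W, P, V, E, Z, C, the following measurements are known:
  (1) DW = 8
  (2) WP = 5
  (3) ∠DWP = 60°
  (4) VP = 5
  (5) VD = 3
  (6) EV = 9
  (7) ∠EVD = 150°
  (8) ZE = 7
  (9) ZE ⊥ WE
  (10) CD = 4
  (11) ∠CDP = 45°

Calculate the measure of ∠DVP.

Step 1: By the law of cosines on triangle DWP: DP² = 8² + 5² − 2·8·5·cos(60°) = 49, so DP = 7.
Step 2: By the inverse law of cosines on triangle DVP: cos(∠DVP) = (3² + 5² − 7²) / (2·3·5) = -15/30 = -0.5, so ∠DVP = 120°.

Therefore, the measure of angle ∠DVP = 120°.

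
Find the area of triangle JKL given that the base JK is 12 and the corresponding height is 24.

Area = (1/2) * base * height
Area = (1/2) * 12 * 24
Area = 144

144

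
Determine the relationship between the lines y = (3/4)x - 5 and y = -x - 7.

Slope of line 1: m1 = 3/4
Slope of line 2: m2 = -1
m1 != m2 and m1*m2 = -3/4 != -1. Neither.

Neither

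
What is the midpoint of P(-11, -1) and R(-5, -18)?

The midpoint is the average of the coordinates:
x: (-11 + -5)/2 = -8
y: (-1 + -18)/2 = -19/2
Midpoint = (-8, -19/2)

(-8, -19/2)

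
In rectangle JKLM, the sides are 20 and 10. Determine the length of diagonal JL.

Using the Pythagorean theorem:
d² = 20² + 10² = 400 + 100 = 500
d = sqrt(500) = 10*sqrt(5)

10*sqrt(5)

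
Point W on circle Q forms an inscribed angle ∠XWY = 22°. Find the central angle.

By the inscribed angle theorem, the central angle is twice the inscribed angle.
Central angle = 2 × 22° = 44°

44°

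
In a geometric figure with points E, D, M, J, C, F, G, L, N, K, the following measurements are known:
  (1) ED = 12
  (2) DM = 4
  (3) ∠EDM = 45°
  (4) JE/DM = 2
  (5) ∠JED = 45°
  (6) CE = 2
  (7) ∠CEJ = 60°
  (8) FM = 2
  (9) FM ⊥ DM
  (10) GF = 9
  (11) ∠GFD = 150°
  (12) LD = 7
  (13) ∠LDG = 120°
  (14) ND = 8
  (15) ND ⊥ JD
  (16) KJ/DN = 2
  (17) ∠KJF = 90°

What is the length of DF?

Step 1: By the law of cosines on triangle DMF: DF² = 4² + 2² − 2·4·2·cos(90°) = 20, so DF = 2·√5.

Therefore, the length of DF = 2·√5.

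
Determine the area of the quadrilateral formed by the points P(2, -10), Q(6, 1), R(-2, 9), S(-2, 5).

The Shoelace formula works by pairing each vertex with the next (cycling back to the first).
For each pair, compute x_i*y_(i+1) - x_(i+1)*y_i:
  (2*1 - 6*-10) = 62
  (6*9 - -2*1) = 56
  (-2*5 - -2*9) = 8
  (-2*-10 - 2*5) = 10
Taking half the absolute value of the total: Area = (1/2)(136) = 68.

68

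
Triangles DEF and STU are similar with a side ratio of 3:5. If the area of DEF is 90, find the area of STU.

For similar figures, the area ratio equals the square of the side ratio.
Side ratio (DEF to STU) = 3:5, so area ratio = 3^2:5^2 = 9:25.
If the area of DEF is 90, then the area of STU = 90 * (25/9) = 250.

250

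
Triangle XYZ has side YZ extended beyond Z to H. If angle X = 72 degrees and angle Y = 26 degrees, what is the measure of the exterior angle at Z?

Exterior angle = 72 + 26 = 98 degrees (exterior angle theorem).

98 degrees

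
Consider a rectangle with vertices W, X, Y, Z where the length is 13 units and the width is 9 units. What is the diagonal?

d = sqrt(13^2 + 9^2) = sqrt(250) = 5*sqrt(10)

5*sqrt(10)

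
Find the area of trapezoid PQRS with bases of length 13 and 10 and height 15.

A trapezoid's area equals the midsegment times the height.
The midsegment is (13 + 10) / 2 = 23/2.
Area = 23/2 * 15 = 345/2.

345/2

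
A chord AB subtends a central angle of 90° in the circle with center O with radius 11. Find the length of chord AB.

Chord length = 2r sin(θ/2)
= 2 × 11 × sin(90°/2)
= 2 × 11 × sin(45°)
= 11*sqrt(2)

11*sqrt(2)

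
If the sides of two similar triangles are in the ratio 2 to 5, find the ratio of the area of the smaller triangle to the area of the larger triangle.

Area scales with the square of linear dimensions. If every length is multiplied by 2/5, then the area is multiplied by (2/5)^2 = 4/25.
The area ratio is 4:25.

4:25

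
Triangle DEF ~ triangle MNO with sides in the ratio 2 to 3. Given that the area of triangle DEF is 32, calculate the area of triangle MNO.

Area ratio = (2/3)^2 = 4/9. Area of MNO = 32 * 9/4 = 72.

72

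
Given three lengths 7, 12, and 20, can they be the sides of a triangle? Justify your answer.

No.
The triangle inequality is violated: 7 + 12 = 19 ≤ 20.
These lengths cannot form a triangle.

No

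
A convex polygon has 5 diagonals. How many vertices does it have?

Using d = n(n - 3)/2, we solve 5 = n(n - 3)/2.
So n(n - 3) = 10.
Testing n = 5: 5 * 2 = 10 = 10. Correct.
The polygon has 5 sides.

5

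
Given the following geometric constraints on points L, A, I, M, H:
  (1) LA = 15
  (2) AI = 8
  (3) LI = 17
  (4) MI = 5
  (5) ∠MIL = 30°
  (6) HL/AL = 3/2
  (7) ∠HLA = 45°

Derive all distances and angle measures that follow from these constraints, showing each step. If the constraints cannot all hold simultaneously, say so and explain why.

The constraints are consistent.

From the given relations:
  HL = 3/2·AL = 3/2·15 ≈ 22.5

Step 1: From LI = 17, IM = 5, and ∠LIM = 30°, by the law of cosines:
  LM² = LI² + IM² - 2·LI·IM·cos(30°) = 289 + 25 - 147.2 = 166.8
  LM ≈ 12.91

Step 2: From AL = 15, LH = 22.5, and ∠ALH = 45°, by the law of cosines:
  AH² = AL² + LH² - 2·AL·LH·cos(45°) = 225 + 506.2 - 477.3 = 254
  AH ≈ 15.94

Step 3: From LA = 15, LI = 17, AI = 8, by the inverse law of cosines:
  cos(∠ALI) = (LA² + LI² - AI²) / (2·LA·LI)
  ∠ALI = 28.07°

Step 4: From AI = 8, AL = 15, IL = 17, by the inverse law of cosines:
  cos(∠IAL) = (AI² + AL² - IL²) / (2·AI·AL)
  ∠IAL = 90°

Step 5: From IA = 8, IL = 17, AL = 15, by the inverse law of cosines:
  cos(∠AIL) = (IA² + IL² - AL²) / (2·IA·IL)
  ∠AIL = 61.93°

Step 6: From LI = 17, LM = 12.91, IM = 5, by the inverse law of cosines:
  cos(∠ILM) = (LI² + LM² - IM²) / (2·LI·LM)
  ∠ILM = 11.16°

Step 7: From AH = 15.94, AL = 15, HL = 22.5, by the inverse law of cosines:
  cos(∠HAL) = (AH² + AL² - HL²) / (2·AH·AL)
  ∠HAL = 93.27°

Step 8: From MI = 5, ML = 12.91, IL = 17, by the inverse law of cosines:
  cos(∠IML) = (MI² + ML² - IL²) / (2·MI·ML)
  ∠IML = 138.84°

Step 9: From HA = 15.94, HL = 22.5, AL = 15, by the inverse law of cosines:
  cos(∠AHL) = (HA² + HL² - AL²) / (2·HA·HL)
  ∠AHL = 41.73°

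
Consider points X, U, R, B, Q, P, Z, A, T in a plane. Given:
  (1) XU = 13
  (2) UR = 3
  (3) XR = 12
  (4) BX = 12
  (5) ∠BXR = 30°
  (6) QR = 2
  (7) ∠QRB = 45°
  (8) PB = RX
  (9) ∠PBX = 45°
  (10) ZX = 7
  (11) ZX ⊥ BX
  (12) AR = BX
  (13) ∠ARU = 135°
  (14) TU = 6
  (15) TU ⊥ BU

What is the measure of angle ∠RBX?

Step 1: By the law of cosines on triangle BXR: BR² = 12² + 12² − 2·12·12·cos(30°) = 38.58, so BR ≈ 6.21.
Step 2: By the inverse law of cosines on triangle RBX: cos(∠RBX) = (6.21² + 12² − 12²) / (2·6.21·12) = 38.58/149.08 = 0.2588, so ∠RBX = 75°.

Therefore, the measure of angle ∠RBX = 75°.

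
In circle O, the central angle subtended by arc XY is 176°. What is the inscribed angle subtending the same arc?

Inscribed angle = 176° / 2 = 88° (inscribed angle theorem).

88°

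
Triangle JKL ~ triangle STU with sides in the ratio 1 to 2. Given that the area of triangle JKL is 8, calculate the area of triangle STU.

Area ratio = (1/2)^2 = 1/4. Area of STU = 8 * 4/1 = 32.

32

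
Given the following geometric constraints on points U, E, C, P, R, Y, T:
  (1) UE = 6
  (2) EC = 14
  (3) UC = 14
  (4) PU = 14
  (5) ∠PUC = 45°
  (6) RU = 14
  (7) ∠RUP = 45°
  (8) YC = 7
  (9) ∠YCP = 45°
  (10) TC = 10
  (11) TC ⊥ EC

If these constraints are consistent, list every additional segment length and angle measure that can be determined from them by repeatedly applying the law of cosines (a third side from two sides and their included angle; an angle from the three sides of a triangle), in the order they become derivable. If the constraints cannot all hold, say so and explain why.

The constraints are consistent. Derivable facts, in order:
After 1 step:
- CP ≈ 10.72
- ET = 2·√74
- PR ≈ 10.72
- ∠CEU = 77.63°
- ∠CUE = 77.63°
- ∠ECU = 24.75°
After 2 steps:
- PY ≈ 7.6
- ∠CET = 35.54°
- ∠CPU = 67.5°
- ∠CTE = 54.46°
- ∠PCU = 67.5°
- ∠PRU = 67.5°
- ∠RPU = 67.5°
After 3 steps:
- ∠CPY = 40.65°
- ∠CYP = 94.35°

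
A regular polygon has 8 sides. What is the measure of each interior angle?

Each interior angle of a regular n-gon is (n - 2) * 180 / n.
For n = 8: (8 - 2) * 180 / 8 = 1080/8 = 135 degrees.

135 degrees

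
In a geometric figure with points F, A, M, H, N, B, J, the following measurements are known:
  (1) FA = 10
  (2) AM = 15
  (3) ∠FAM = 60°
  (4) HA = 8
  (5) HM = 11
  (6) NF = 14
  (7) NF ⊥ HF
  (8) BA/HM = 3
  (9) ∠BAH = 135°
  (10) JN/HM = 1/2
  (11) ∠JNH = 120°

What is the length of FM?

Step 1: By the law of cosines on triangle FAM: FM² = 10² + 15² − 2·10·15·cos(60°) = 175, so FM = 5·√7.

Therefore, the length of FM = 5·√7.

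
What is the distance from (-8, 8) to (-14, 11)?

The horizontal distance is |-14 - -8| = 6 and the vertical distance is |11 - 8| = 3.
By the Pythagorean theorem, d = sqrt(6^2 + 3^2) = sqrt(45) = 3*sqrt(5).

3*sqrt(5)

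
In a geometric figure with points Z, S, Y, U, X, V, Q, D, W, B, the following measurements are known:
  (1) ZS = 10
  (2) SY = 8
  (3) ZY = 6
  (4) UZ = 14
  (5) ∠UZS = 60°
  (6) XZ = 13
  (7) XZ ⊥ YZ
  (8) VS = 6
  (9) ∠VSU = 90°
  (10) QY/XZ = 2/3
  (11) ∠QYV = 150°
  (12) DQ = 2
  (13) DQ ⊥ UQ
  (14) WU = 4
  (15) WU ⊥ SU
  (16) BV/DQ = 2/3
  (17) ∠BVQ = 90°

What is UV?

Step 1: By the law of cosines on triangle UZS: US² = 14² + 10² − 2·14·10·cos(60°) = 156, so US = 2·√39.
Step 2: By the law of cosines on triangle USV: UV² = (2·√39)² + 6² − 2·2·√39·6·cos(90°) = 192, so UV = 8·√3.

Therefore, the length of UV = 8·√3.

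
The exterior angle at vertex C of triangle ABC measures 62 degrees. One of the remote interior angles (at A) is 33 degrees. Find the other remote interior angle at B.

By the exterior angle theorem: exterior angle = sum of remote interior angles.
62 = 33 + angle B
angle B = 62 - 33 = 29 degrees

29 degrees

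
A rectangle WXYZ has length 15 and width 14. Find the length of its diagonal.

Using the Pythagorean theorem:
d² = 15² + 14² = 225 + 196 = 421
d = sqrt(421)

sqrt(421)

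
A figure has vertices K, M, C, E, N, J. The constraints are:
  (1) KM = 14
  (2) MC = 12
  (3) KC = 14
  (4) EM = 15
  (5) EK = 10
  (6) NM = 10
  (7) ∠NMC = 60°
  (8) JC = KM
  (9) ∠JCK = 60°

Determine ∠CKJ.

From the given relations: JC = KM = 14.
Step 1: By the law of cosines on triangle KCJ: KJ² = 14² + 14² − 2·14·14·cos(60°) = 196, so KJ = 14.
Step 2: By the inverse law of cosines on triangle CKJ: cos(∠CKJ) = (14² + 14² − 14²) / (2·14·14) = 196/392 = 0.5, so ∠CKJ = 60°.

Therefore, the measure of angle ∠CKJ = 60°.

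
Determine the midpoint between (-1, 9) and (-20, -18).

The midpoint is the average of the coordinates:
x: (-1 + -20)/2 = -21/2
y: (9 + -18)/2 = -9/2
Midpoint = (-21/2, -9/2)

(-21/2, -9/2)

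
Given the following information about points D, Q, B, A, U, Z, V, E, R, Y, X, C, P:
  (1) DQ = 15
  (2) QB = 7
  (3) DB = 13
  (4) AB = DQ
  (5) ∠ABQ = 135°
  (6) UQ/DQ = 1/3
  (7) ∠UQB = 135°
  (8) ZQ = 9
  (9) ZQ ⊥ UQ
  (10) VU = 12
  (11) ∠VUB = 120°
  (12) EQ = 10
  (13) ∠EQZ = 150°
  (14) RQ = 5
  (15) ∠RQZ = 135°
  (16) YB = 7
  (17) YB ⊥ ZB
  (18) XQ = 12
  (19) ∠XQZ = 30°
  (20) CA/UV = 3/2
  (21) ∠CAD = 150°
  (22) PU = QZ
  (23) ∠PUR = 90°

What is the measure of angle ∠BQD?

Step 1: By the inverse law of cosines on triangle BQD: cos(∠BQD) = (7² + 15² − 13²) / (2·7·15) = 105/210 = 0.5, so ∠BQD = 60°.

Therefore, the measure of angle ∠BQD = 60°.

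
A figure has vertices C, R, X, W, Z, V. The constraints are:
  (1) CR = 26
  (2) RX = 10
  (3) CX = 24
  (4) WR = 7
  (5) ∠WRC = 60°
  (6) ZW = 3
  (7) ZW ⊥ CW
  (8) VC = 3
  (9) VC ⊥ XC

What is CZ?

Step 1: By the law of cosines on triangle CRW: CW² = 26² + 7² − 2·26·7·cos(60°) = 543, so CW ≈ 23.3.
Step 2: By the law of cosines on triangle CWZ: CZ² = 23.3² + 3² − 2·23.3·3·cos(90°) = 552, so CZ = 2·√138.

Therefore, the length of CZ = 2·√138.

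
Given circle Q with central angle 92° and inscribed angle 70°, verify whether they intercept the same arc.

By the inscribed angle theorem, the inscribed angle for a central angle of 92° should be 92° / 2 = 46°.
The given inscribed angle is 70°, which does not equal 46°.
Therefore, no, they do not correspond to the same arc.

No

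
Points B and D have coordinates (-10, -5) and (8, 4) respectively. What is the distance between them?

d = sqrt((8 - -10)^2 + (4 - -5)^2)
d = sqrt(18^2 + 9^2)
d = sqrt(324 + 81)
d = sqrt(405) = 9*sqrt(5)

9*sqrt(5)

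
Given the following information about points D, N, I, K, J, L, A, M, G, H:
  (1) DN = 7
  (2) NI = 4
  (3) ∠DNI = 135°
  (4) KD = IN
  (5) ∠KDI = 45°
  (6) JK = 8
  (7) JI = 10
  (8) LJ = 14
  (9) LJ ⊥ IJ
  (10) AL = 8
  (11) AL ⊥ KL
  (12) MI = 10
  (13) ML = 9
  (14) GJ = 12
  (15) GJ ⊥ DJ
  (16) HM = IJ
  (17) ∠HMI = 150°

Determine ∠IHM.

From the given relations: HM = IJ = 10.
Step 1: By the law of cosines on triangle HMI: HI² = 10² + 10² − 2·10·10·cos(150°) = 373.21, so HI ≈ 19.32.
Step 2: By the inverse law of cosines on triangle IHM: cos(∠IHM) = (19.32² + 10² − 10²) / (2·19.32·10) = 373.21/386.37 = 0.9659, so ∠IHM = 15°.

Therefore, the measure of angle ∠IHM = 15°.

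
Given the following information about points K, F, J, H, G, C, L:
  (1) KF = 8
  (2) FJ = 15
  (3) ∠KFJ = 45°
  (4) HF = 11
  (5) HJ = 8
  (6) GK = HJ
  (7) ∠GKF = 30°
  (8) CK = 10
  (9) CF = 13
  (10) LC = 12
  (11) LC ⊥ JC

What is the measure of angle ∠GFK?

From the given relations: GK = HJ = 8.
Step 1: By the law of cosines on triangle FKG: FG² = 8² + 8² − 2·8·8·cos(30°) = 17.15, so FG ≈ 4.14.
Step 2: By the inverse law of cosines on triangle GFK: cos(∠GFK) = (4.14² + 8² − 8²) / (2·4.14·8) = 17.15/66.26 = 0.2588, so ∠GFK = 75°.

Therefore, the measure of angle ∠GFK = 75°.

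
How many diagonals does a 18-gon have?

The number of diagonals in an n-gon is n(n - 3)/2.
For n = 18: 18(18 - 3)/2 = 18 × 15 / 2 = 135.

135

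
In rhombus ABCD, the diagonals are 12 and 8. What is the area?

The diagonals of a rhombus divide it into four right triangles.
Each triangle has legs 12/ 2 = 6 and 8/2 = 4, so each has area (1/2)*6*4 = 12.
Four such triangles give total area = (d1 * d2) / 2 = 48.

48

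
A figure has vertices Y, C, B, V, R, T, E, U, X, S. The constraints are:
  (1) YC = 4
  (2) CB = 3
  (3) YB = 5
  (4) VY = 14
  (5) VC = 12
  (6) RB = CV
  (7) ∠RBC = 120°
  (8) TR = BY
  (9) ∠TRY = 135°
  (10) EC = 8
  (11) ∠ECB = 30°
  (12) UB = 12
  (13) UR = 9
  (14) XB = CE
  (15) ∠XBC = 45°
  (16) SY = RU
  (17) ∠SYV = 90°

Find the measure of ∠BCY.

Step 1: By the inverse law of cosines on triangle BCY: cos(∠BCY) = (3² + 4² − 5²) / (2·3·4) = 0/24 = 0, so ∠BCY = 90°.

Therefore, the measure of angle ∠BCY = 90°.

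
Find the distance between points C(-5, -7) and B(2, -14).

The horizontal distance is |2 - -5| = 7 and the vertical distance is |-14 - -7| = 7.
By the Pythagorean theorem, d = sqrt(7^2 + 7^2) = sqrt(98) = 7*sqrt(2).

7*sqrt(2)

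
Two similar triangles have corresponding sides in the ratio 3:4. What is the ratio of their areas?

Area scales with the square of linear dimensions. If every length is multiplied by 3/4, then the area is multiplied by (3/4)^2 = 9/16.
The area ratio is 9:16.

9:16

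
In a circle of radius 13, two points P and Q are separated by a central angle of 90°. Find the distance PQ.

Chord length = 2r sin(θ/2)
= 2 × 13 × sin(90°/2)
= 2 × 13 × sin(45°)
= 13*sqrt(2)

13*sqrt(2)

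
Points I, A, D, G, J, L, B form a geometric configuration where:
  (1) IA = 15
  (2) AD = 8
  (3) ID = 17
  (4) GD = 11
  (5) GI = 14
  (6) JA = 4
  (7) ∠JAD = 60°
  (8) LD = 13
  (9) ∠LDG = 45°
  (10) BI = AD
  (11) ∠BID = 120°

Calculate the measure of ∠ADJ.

Step 1: By the law of cosines on triangle DAJ: DJ² = 8² + 4² − 2·8·4·cos(60°) = 48, so DJ = 4·√3.
Step 2: By the inverse law of cosines on triangle ADJ: cos(∠ADJ) = (8² + (4·√3)² − 4²) / (2·8·4·√3) = 96/110.85 = 0.866, so ∠ADJ = 30°.

Therefore, the measure of angle ∠ADJ = 30°.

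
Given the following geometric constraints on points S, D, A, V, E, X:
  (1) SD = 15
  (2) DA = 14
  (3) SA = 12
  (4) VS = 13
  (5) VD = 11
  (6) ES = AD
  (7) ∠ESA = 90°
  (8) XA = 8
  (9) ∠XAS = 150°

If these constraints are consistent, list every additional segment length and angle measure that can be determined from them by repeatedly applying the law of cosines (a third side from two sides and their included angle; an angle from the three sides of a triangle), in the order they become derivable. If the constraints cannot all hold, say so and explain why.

The constraints are consistent. Derivable facts, in order:
After 1 step:
- AE = 2·√85
- SX ≈ 19.35
- ∠ADS = 48.74°
- ∠ASD = 61.28°
- ∠DAS = 69.99°
- ∠DSV = 45.57°
- ∠DVS = 76.86°
- ∠SDV = 57.56°
After 2 steps:
- ∠AES = 40.6°
- ∠ASX = 11.93°
- ∠AXS = 18.07°
- ∠EAS = 49.4°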